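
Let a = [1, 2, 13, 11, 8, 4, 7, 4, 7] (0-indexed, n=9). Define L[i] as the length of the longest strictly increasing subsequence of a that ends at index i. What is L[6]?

4

   i    0    1    2    3    4    5    6    7    8
a[i]    1    2   13   11    8    4    7    4    7
L[i]    1    2    3    3    3    3    4    3    4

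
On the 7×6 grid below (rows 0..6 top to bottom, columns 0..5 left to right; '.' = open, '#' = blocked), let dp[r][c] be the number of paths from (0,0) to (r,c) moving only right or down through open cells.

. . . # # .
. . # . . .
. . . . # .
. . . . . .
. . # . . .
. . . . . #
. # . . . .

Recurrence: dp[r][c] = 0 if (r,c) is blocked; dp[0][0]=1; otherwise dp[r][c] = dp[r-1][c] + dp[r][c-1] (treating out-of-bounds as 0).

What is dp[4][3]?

10

r\c   0   1   2   3   4   5
  0   1   1   1   0   0   0
  1   1   2   0   0   0   0
  2   1   3   3   3   0   0
  3   1   4   7  10  10  10
  4   1   5   0  10  20  30
  5   1   6   6  16  36   0
  6   1   0   6  22  58  58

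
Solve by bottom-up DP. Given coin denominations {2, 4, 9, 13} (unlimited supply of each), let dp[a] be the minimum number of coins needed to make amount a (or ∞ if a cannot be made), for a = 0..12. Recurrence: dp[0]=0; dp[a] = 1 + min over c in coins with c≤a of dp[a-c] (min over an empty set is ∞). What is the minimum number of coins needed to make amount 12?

3

 a  0  1  2  3  4  5  6  7  8  9 10 11 12
dp  0  -  1  -  1  -  2  -  2  1  3  2  3
(- denotes ∞ / unreachable)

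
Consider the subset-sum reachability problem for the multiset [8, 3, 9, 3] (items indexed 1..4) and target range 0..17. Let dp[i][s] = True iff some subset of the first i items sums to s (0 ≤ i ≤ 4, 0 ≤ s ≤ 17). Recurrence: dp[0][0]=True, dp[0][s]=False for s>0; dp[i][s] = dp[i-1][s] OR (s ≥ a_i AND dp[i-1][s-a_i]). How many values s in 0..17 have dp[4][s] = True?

i\s   0   1   2   3   4   5   6   7   8   9  10  11  12  13  14  15  16  17
  0   T   F   F   F   F   F   F   F   F   F   F   F   F   F   F   F   F   F
  1   T   F   F   F   F   F   F   F   T   F   F   F   F   F   F   F   F   F
  2   T   F   F   T   F   F   F   F   T   F   F   T   F   F   F   F   F   F
  3   T   F   F   T   F   F   F   F   T   T   F   T   T   F   F   F   F   T
  4   T   F   F   T   F   F   T   F   T   T   F   T   T   F   T   T   F   T

10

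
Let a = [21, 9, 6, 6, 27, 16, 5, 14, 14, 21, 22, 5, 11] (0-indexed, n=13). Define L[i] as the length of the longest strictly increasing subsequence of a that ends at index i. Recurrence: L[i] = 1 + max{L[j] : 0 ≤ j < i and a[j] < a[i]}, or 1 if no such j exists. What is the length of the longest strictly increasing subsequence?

   i    0    1    2    3    4    5    6    7    8    9   10   11   12
a[i]   21    9    6    6   27   16    5   14   14   21   22    5   11
L[i]    1    1    1    1    2    2    1    2    2    3    4    1    2

4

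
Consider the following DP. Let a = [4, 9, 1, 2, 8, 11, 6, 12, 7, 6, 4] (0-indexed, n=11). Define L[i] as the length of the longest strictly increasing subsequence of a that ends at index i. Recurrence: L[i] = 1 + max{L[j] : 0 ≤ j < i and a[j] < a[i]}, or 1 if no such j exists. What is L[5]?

4

   i    0    1    2    3    4    5    6    7    8    9   10
a[i]    4    9    1    2    8   11    6   12    7    6    4
L[i]    1    2    1    2    3    4    3    5    4    3    3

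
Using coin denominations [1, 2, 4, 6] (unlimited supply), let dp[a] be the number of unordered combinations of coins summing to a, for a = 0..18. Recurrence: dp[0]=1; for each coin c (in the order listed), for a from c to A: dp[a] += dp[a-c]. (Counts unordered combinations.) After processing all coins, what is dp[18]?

after  coin     0     1     2     3     4     5     6     7     8     9    10    11    12    13    14    15    16    17    18
          1     1     1     1     1     1     1     1     1     1     1     1     1     1     1     1     1     1     1     1
          2     1     1     2     2     3     3     4     4     5     5     6     6     7     7     8     8     9     9    10
          4     1     1     2     2     4     4     6     6     9     9    12    12    16    16    20    20    25    25    30
          6     1     1     2     2     4     4     7     7    11    11    16    16    23    23    31    31    41    41    53

53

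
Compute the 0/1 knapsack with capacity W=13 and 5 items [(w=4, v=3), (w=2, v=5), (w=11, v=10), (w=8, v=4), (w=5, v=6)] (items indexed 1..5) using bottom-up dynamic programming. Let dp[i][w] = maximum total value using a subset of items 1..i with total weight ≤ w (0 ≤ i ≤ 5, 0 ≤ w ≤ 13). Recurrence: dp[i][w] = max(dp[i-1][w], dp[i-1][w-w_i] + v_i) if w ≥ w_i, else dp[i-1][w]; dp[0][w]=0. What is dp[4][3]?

5

i\w   0   1   2   3   4   5   6   7   8   9  10  11  12  13
  0   0   0   0   0   0   0   0   0   0   0   0   0   0   0
  1   0   0   0   0   3   3   3   3   3   3   3   3   3   3
  2   0   0   5   5   5   5   8   8   8   8   8   8   8   8
  3   0   0   5   5   5   5   8   8   8   8   8  10  10  15
  4   0   0   5   5   5   5   8   8   8   8   9  10  10  15
  5   0   0   5   5   5   6   8  11  11  11  11  14  14  15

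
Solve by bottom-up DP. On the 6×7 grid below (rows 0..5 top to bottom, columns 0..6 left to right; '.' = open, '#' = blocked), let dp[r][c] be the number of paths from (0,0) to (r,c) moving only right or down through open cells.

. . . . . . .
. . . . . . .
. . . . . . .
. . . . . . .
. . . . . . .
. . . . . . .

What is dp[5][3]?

56

r\c   0   1   2   3   4   5   6
  0   1   1   1   1   1   1   1
  1   1   2   3   4   5   6   7
  2   1   3   6  10  15  21  28
  3   1   4  10  20  35  56  84
  4   1   5  15  35  70 126 210
  5   1   6  21  56 126 252 462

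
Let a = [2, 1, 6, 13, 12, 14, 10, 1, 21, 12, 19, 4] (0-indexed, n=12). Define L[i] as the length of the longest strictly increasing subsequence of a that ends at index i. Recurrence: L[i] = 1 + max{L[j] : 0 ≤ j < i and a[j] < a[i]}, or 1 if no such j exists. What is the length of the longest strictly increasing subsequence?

   i    0    1    2    3    4    5    6    7    8    9   10   11
a[i]    2    1    6   13   12   14   10    1   21   12   19    4
L[i]    1    1    2    3    3    4    3    1    5    4    5    2

5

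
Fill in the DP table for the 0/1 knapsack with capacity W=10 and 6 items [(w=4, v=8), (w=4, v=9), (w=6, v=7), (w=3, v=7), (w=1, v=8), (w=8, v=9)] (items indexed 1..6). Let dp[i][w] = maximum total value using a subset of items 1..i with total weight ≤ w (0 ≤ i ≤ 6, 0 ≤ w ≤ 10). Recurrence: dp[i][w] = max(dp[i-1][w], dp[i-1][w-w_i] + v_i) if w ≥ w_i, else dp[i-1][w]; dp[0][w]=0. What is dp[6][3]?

8

i\w   0   1   2   3   4   5   6   7   8   9  10
  0   0   0   0   0   0   0   0   0   0   0   0
  1   0   0   0   0   8   8   8   8   8   8   8
  2   0   0   0   0   9   9   9   9  17  17  17
  3   0   0   0   0   9   9   9   9  17  17  17
  4   0   0   0   7   9   9   9  16  17  17  17
  5   0   8   8   8  15  17  17  17  24  25  25
  6   0   8   8   8  15  17  17  17  24  25  25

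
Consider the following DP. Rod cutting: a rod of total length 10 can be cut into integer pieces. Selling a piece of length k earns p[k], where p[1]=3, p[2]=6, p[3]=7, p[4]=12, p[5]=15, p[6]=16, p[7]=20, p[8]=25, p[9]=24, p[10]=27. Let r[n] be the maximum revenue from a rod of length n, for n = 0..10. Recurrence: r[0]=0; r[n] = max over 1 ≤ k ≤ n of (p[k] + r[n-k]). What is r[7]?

21

   n    0    1    2    3    4    5    6    7    8    9   10
r[n]    0    3    6    9   12   15   18   21   25   28   31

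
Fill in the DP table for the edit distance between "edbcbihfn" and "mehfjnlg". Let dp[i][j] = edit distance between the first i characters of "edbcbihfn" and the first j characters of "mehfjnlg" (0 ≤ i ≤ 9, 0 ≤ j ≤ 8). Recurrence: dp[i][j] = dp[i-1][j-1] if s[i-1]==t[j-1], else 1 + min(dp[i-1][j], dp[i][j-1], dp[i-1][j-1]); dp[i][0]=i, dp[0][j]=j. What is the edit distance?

9

   ''  m  e  h  f  j  n  l  g
''  0  1  2  3  4  5  6  7  8
 e  1  1  1  2  3  4  5  6  7
 d  2  2  2  2  3  4  5  6  7
 b  3  3  3  3  3  4  5  6  7
 c  4  4  4  4  4  4  5  6  7
 b  5  5  5  5  5  5  5  6  7
 i  6  6  6  6  6  6  6  6  7
 h  7  7  7  6  7  7  7  7  7
 f  8  8  8  7  6  7  8  8  8
 n  9  9  9  8  7  7  7  8  9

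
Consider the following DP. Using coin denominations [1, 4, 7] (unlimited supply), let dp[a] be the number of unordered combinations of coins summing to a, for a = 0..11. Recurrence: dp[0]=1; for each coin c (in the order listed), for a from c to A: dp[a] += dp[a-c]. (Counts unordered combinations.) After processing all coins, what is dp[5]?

after  coin     0     1     2     3     4     5     6     7     8     9    10    11
          1     1     1     1     1     1     1     1     1     1     1     1     1
          4     1     1     1     1     2     2     2     2     3     3     3     3
          7     1     1     1     1     2     2     2     3     4     4     4     5

2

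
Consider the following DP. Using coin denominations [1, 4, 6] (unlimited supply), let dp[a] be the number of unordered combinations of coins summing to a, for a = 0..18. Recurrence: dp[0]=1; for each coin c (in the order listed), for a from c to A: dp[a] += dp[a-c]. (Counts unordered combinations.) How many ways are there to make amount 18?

12

after  coin     0     1     2     3     4     5     6     7     8     9    10    11    12    13    14    15    16    17    18
          1     1     1     1     1     1     1     1     1     1     1     1     1     1     1     1     1     1     1     1
          4     1     1     1     1     2     2     2     2     3     3     3     3     4     4     4     4     5     5     5
          6     1     1     1     1     2     2     3     3     4     4     5     5     7     7     8     8    10    10    12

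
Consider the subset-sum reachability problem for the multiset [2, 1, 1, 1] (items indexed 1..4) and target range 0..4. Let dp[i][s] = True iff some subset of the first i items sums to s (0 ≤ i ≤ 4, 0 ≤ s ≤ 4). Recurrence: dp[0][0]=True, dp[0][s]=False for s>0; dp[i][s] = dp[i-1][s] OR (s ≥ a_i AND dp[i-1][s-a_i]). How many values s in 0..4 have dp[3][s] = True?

5

i\s   0   1   2   3   4
  0   T   F   F   F   F
  1   T   F   T   F   F
  2   T   T   T   T   F
  3   T   T   T   T   T
  4   T   T   T   T   T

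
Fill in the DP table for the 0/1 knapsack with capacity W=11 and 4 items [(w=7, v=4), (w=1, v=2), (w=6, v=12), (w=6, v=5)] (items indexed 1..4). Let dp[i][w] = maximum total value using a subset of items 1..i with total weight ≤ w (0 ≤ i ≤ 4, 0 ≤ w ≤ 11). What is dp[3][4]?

2

i\w   0   1   2   3   4   5   6   7   8   9  10  11
  0   0   0   0   0   0   0   0   0   0   0   0   0
  1   0   0   0   0   0   0   0   4   4   4   4   4
  2   0   2   2   2   2   2   2   4   6   6   6   6
  3   0   2   2   2   2   2  12  14  14  14  14  14
  4   0   2   2   2   2   2  12  14  14  14  14  14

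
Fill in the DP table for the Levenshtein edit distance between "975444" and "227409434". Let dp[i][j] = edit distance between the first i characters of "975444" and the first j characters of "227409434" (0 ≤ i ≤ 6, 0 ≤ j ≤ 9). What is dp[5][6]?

5

   ''  2  2  7  4  0  9  4  3  4
''  0  1  2  3  4  5  6  7  8  9
 9  1  1  2  3  4  5  5  6  7  8
 7  2  2  2  2  3  4  5  6  7  8
 5  3  3  3  3  3  4  5  6  7  8
 4  4  4  4  4  3  4  5  5  6  7
 4  5  5  5  5  4  4  5  5  6  6
 4  6  6  6  6  5  5  5  5  6  6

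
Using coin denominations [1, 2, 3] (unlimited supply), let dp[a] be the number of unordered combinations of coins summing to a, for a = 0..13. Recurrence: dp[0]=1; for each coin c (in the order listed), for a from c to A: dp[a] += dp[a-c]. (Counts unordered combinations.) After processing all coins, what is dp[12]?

19

after  coin     0     1     2     3     4     5     6     7     8     9    10    11    12    13
          1     1     1     1     1     1     1     1     1     1     1     1     1     1     1
          2     1     1     2     2     3     3     4     4     5     5     6     6     7     7
          3     1     1     2     3     4     5     7     8    10    12    14    16    19    21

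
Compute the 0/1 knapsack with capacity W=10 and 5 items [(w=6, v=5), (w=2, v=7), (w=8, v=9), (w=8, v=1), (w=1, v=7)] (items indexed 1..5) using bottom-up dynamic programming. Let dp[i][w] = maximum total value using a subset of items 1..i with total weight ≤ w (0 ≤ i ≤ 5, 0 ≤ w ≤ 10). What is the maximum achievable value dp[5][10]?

i\w   0   1   2   3   4   5   6   7   8   9  10
  0   0   0   0   0   0   0   0   0   0   0   0
  1   0   0   0   0   0   0   5   5   5   5   5
  2   0   0   7   7   7   7   7   7  12  12  12
  3   0   0   7   7   7   7   7   7  12  12  16
  4   0   0   7   7   7   7   7   7  12  12  16
  5   0   7   7  14  14  14  14  14  14  19  19

19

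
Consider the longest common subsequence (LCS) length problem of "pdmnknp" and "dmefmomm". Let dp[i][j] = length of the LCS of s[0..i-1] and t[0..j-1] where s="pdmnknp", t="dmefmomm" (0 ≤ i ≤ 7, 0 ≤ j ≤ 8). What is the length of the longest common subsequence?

2

   ''  d  m  e  f  m  o  m  m
''  0  0  0  0  0  0  0  0  0
 p  0  0  0  0  0  0  0  0  0
 d  0  1  1  1  1  1  1  1  1
 m  0  1  2  2  2  2  2  2  2
 n  0  1  2  2  2  2  2  2  2
 k  0  1  2  2  2  2  2  2  2
 n  0  1  2  2  2  2  2  2  2
 p  0  1  2  2  2  2  2  2  2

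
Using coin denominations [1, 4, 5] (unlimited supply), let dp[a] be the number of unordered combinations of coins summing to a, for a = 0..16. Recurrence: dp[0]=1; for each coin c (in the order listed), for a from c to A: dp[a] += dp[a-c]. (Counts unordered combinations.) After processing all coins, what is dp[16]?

after  coin     0     1     2     3     4     5     6     7     8     9    10    11    12    13    14    15    16
          1     1     1     1     1     1     1     1     1     1     1     1     1     1     1     1     1     1
          4     1     1     1     1     2     2     2     2     3     3     3     3     4     4     4     4     5
          5     1     1     1     1     2     3     3     3     4     5     6     6     7     8     9    10    11

11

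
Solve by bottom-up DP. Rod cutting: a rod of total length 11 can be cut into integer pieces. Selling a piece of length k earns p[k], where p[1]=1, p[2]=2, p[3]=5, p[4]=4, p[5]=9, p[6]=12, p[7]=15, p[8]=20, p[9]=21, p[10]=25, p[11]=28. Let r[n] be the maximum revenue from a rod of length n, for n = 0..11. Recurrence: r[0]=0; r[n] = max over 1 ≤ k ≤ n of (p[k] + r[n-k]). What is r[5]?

   n    0    1    2    3    4    5    6    7    8    9   10   11
r[n]    0    1    2    5    6    9   12   15   20   21   25   28

9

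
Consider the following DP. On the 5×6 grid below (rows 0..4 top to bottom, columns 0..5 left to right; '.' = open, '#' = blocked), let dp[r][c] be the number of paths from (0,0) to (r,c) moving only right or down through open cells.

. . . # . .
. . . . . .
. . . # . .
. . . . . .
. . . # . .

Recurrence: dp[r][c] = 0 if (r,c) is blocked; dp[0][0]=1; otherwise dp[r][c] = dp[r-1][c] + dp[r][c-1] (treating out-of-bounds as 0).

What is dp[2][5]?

6

r\c   0   1   2   3   4   5
  0   1   1   1   0   0   0
  1   1   2   3   3   3   3
  2   1   3   6   0   3   6
  3   1   4  10  10  13  19
  4   1   5  15   0  13  32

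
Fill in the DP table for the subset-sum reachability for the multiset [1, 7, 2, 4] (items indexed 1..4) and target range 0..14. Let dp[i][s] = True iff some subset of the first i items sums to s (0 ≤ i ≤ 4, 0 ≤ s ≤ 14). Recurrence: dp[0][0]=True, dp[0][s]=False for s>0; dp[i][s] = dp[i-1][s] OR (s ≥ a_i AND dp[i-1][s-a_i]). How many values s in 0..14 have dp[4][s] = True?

i\s   0   1   2   3   4   5   6   7   8   9  10  11  12  13  14
  0   T   F   F   F   F   F   F   F   F   F   F   F   F   F   F
  1   T   T   F   F   F   F   F   F   F   F   F   F   F   F   F
  2   T   T   F   F   F   F   F   T   T   F   F   F   F   F   F
  3   T   T   T   T   F   F   F   T   T   T   T   F   F   F   F
  4   T   T   T   T   T   T   T   T   T   T   T   T   T   T   T

15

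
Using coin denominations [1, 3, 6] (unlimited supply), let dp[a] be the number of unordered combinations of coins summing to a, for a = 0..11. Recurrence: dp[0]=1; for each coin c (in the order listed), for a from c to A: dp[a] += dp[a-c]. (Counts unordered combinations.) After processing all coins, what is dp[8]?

4

after  coin     0     1     2     3     4     5     6     7     8     9    10    11
          1     1     1     1     1     1     1     1     1     1     1     1     1
          3     1     1     1     2     2     2     3     3     3     4     4     4
          6     1     1     1     2     2     2     4     4     4     6     6     6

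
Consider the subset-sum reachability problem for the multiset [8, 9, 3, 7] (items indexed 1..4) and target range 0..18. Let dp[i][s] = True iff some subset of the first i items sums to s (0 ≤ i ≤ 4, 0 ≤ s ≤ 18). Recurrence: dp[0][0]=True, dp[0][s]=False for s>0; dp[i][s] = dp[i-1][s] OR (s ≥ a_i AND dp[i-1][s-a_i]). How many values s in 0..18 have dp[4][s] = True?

12

i\s   0   1   2   3   4   5   6   7   8   9  10  11  12  13  14  15  16  17  18
  0   T   F   F   F   F   F   F   F   F   F   F   F   F   F   F   F   F   F   F
  1   T   F   F   F   F   F   F   F   T   F   F   F   F   F   F   F   F   F   F
  2   T   F   F   F   F   F   F   F   T   T   F   F   F   F   F   F   F   T   F
  3   T   F   F   T   F   F   F   F   T   T   F   T   T   F   F   F   F   T   F
  4   T   F   F   T   F   F   F   T   T   T   T   T   T   F   F   T   T   T   T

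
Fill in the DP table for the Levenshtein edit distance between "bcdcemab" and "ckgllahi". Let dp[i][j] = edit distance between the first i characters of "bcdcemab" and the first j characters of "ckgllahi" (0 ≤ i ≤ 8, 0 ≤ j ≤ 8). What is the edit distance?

   ''  c  k  g  l  l  a  h  i
''  0  1  2  3  4  5  6  7  8
 b  1  1  2  3  4  5  6  7  8
 c  2  1  2  3  4  5  6  7  8
 d  3  2  2  3  4  5  6  7  8
 c  4  3  3  3  4  5  6  7  8
 e  5  4  4  4  4  5  6  7  8
 m  6  5  5  5  5  5  6  7  8
 a  7  6  6  6  6  6  5  6  7
 b  8  7  7  7  7  7  6  6  7

7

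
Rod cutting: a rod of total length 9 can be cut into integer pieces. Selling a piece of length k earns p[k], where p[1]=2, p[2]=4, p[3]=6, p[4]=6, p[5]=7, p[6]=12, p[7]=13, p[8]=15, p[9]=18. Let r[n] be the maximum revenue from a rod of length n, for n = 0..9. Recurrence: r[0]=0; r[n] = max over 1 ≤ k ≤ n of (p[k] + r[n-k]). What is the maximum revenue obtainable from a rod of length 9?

18

   n    0    1    2    3    4    5    6    7    8    9
r[n]    0    2    4    6    8   10   12   14   16   18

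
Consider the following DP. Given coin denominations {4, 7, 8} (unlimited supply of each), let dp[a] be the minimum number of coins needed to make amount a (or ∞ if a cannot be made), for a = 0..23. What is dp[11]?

 a  0  1  2  3  4  5  6  7  8  9 10 11 12 13 14 15 16 17 18 19 20 21 22 23
dp  0  -  -  -  1  -  -  1  1  -  -  2  2  -  2  2  2  -  3  3  3  3  3  3
(- denotes ∞ / unreachable)

2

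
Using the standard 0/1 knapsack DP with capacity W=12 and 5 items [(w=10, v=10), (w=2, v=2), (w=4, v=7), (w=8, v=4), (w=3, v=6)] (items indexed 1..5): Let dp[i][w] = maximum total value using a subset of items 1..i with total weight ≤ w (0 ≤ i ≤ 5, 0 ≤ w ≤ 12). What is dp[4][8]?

9

i\w   0   1   2   3   4   5   6   7   8   9  10  11  12
  0   0   0   0   0   0   0   0   0   0   0   0   0   0
  1   0   0   0   0   0   0   0   0   0   0  10  10  10
  2   0   0   2   2   2   2   2   2   2   2  10  10  12
  3   0   0   2   2   7   7   9   9   9   9  10  10  12
  4   0   0   2   2   7   7   9   9   9   9  10  10  12
  5   0   0   2   6   7   8   9  13  13  15  15  15  15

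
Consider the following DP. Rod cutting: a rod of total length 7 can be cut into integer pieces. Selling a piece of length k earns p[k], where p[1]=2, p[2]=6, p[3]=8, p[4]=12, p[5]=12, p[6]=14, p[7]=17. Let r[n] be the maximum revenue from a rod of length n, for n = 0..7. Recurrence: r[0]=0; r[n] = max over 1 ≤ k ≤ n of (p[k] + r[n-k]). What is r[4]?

   n    0    1    2    3    4    5    6    7
r[n]    0    2    6    8   12   14   18   20

12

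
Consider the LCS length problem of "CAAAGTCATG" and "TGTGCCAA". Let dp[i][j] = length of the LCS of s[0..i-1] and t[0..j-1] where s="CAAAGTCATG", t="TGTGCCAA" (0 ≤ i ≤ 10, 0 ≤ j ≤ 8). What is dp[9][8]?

4

   ''  T  G  T  G  C  C  A  A
''  0  0  0  0  0  0  0  0  0
 C  0  0  0  0  0  1  1  1  1
 A  0  0  0  0  0  1  1  2  2
 A  0  0  0  0  0  1  1  2  3
 A  0  0  0  0  0  1  1  2  3
 G  0  0  1  1  1  1  1  2  3
 T  0  1  1  2  2  2  2  2  3
 C  0  1  1  2  2  3  3  3  3
 A  0  1  1  2  2  3  3  4  4
 T  0  1  1  2  2  3  3  4  4
 G  0  1  2  2  3  3  3  4  4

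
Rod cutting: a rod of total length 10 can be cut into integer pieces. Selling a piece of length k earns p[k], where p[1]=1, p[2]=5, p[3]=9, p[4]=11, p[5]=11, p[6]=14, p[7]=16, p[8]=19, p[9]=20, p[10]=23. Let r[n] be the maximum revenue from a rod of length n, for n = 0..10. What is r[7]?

20

   n    0    1    2    3    4    5    6    7    8    9   10
r[n]    0    1    5    9   11   14   18   20   23   27   29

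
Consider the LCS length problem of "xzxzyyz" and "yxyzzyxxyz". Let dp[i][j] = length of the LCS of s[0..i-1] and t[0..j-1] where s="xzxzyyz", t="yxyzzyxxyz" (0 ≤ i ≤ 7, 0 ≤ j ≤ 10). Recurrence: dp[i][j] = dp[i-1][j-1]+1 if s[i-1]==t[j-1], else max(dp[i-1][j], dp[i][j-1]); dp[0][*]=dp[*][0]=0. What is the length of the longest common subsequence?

   ''  y  x  y  z  z  y  x  x  y  z
''  0  0  0  0  0  0  0  0  0  0  0
 x  0  0  1  1  1  1  1  1  1  1  1
 z  0  0  1  1  2  2  2  2  2  2  2
 x  0  0  1  1  2  2  2  3  3  3  3
 z  0  0  1  1  2  3  3  3  3  3  4
 y  0  1  1  2  2  3  4  4  4  4  4
 y  0  1  1  2  2  3  4  4  4  5  5
 z  0  1  1  2  3  3  4  4  4  5  6

6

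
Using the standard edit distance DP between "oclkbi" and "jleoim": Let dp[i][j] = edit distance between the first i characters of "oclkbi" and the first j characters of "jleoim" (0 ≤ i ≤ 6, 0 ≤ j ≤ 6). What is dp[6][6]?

5

   ''  j  l  e  o  i  m
''  0  1  2  3  4  5  6
 o  1  1  2  3  3  4  5
 c  2  2  2  3  4  4  5
 l  3  3  2  3  4  5  5
 k  4  4  3  3  4  5  6
 b  5  5  4  4  4  5  6
 i  6  6  5  5  5  4  5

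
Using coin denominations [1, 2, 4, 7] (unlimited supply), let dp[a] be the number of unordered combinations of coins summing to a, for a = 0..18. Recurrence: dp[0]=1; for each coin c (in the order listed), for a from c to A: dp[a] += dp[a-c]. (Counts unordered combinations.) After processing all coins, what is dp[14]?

after  coin     0     1     2     3     4     5     6     7     8     9    10    11    12    13    14    15    16    17    18
          1     1     1     1     1     1     1     1     1     1     1     1     1     1     1     1     1     1     1     1
          2     1     1     2     2     3     3     4     4     5     5     6     6     7     7     8     8     9     9    10
          4     1     1     2     2     4     4     6     6     9     9    12    12    16    16    20    20    25    25    30
          7     1     1     2     2     4     4     6     7    10    11    14    16    20    22    27    30    36    39    46

27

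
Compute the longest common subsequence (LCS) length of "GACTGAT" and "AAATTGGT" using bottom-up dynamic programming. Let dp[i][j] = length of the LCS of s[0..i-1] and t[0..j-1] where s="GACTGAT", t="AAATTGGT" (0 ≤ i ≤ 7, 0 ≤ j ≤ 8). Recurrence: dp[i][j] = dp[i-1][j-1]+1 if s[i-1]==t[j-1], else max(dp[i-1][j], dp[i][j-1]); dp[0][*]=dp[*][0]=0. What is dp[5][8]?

3

   ''  A  A  A  T  T  G  G  T
''  0  0  0  0  0  0  0  0  0
 G  0  0  0  0  0  0  1  1  1
 A  0  1  1  1  1  1  1  1  1
 C  0  1  1  1  1  1  1  1  1
 T  0  1  1  1  2  2  2  2  2
 G  0  1  1  1  2  2  3  3  3
 A  0  1  2  2  2  2  3  3  3
 T  0  1  2  2  3  3  3  3  4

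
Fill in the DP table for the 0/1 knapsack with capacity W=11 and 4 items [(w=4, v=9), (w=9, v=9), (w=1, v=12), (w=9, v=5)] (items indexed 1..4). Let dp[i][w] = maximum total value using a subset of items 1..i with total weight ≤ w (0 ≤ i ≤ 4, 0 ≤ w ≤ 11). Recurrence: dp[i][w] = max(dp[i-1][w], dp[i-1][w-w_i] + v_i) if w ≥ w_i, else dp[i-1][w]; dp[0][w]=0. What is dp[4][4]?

i\w   0   1   2   3   4   5   6   7   8   9  10  11
  0   0   0   0   0   0   0   0   0   0   0   0   0
  1   0   0   0   0   9   9   9   9   9   9   9   9
  2   0   0   0   0   9   9   9   9   9   9   9   9
  3   0  12  12  12  12  21  21  21  21  21  21  21
  4   0  12  12  12  12  21  21  21  21  21  21  21

12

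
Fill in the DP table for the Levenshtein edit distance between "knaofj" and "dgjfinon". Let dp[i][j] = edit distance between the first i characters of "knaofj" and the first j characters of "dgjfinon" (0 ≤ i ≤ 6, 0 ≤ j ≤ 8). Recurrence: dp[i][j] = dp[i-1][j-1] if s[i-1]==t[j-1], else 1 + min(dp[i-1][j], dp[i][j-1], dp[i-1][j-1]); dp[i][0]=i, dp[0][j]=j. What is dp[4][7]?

6

   ''  d  g  j  f  i  n  o  n
''  0  1  2  3  4  5  6  7  8
 k  1  1  2  3  4  5  6  7  8
 n  2  2  2  3  4  5  5  6  7
 a  3  3  3  3  4  5  6  6  7
 o  4  4  4  4  4  5  6  6  7
 f  5  5  5  5  4  5  6  7  7
 j  6  6  6  5  5  5  6  7  8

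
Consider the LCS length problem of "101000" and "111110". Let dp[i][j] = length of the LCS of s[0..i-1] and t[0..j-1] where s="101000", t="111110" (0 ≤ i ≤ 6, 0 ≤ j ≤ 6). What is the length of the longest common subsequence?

   ''  1  1  1  1  1  0
''  0  0  0  0  0  0  0
 1  0  1  1  1  1  1  1
 0  0  1  1  1  1  1  2
 1  0  1  2  2  2  2  2
 0  0  1  2  2  2  2  3
 0  0  1  2  2  2  2  3
 0  0  1  2  2  2  2  3

3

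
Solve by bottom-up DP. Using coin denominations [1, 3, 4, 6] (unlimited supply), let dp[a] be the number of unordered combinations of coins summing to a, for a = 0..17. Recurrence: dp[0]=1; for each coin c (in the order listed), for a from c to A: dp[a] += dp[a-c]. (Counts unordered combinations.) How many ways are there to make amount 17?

30

after  coin     0     1     2     3     4     5     6     7     8     9    10    11    12    13    14    15    16    17
          1     1     1     1     1     1     1     1     1     1     1     1     1     1     1     1     1     1     1
          3     1     1     1     2     2     2     3     3     3     4     4     4     5     5     5     6     6     6
          4     1     1     1     2     3     3     4     5     6     7     8     9    11    12    13    15    17    18
          6     1     1     1     2     3     3     5     6     7     9    11    12    16    18    20    24    28    30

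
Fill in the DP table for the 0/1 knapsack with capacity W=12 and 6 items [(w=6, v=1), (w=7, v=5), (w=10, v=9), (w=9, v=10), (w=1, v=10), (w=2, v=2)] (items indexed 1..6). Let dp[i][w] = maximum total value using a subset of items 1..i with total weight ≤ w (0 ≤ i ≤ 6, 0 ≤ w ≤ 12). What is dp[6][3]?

i\w   0   1   2   3   4   5   6   7   8   9  10  11  12
  0   0   0   0   0   0   0   0   0   0   0   0   0   0
  1   0   0   0   0   0   0   1   1   1   1   1   1   1
  2   0   0   0   0   0   0   1   5   5   5   5   5   5
  3   0   0   0   0   0   0   1   5   5   5   9   9   9
  4   0   0   0   0   0   0   1   5   5  10  10  10  10
  5   0  10  10  10  10  10  10  11  15  15  20  20  20
  6   0  10  10  12  12  12  12  12  15  15  20  20  22

12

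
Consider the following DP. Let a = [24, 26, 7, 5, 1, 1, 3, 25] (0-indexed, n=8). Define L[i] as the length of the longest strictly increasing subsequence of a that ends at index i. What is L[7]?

3

   i    0    1    2    3    4    5    6    7
a[i]   24   26    7    5    1    1    3   25
L[i]    1    2    1    1    1    1    2    3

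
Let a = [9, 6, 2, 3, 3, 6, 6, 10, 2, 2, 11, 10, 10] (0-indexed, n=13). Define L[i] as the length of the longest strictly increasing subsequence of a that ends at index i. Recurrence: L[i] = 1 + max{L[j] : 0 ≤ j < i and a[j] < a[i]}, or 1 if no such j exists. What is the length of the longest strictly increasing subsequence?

5

   i    0    1    2    3    4    5    6    7    8    9   10   11   12
a[i]    9    6    2    3    3    6    6   10    2    2   11   10   10
L[i]    1    1    1    2    2    3    3    4    1    1    5    4    4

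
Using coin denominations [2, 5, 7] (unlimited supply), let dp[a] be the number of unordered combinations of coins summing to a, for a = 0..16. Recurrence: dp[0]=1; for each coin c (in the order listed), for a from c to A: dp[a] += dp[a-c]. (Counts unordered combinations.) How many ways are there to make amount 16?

after  coin     0     1     2     3     4     5     6     7     8     9    10    11    12    13    14    15    16
          2     1     0     1     0     1     0     1     0     1     0     1     0     1     0     1     0     1
          5     1     0     1     0     1     1     1     1     1     1     2     1     2     1     2     2     2
          7     1     0     1     0     1     1     1     2     1     2     2     2     3     2     4     3     4

4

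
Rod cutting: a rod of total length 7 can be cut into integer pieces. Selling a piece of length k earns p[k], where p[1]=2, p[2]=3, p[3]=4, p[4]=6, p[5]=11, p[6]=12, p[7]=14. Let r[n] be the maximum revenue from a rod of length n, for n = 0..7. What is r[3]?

6

   n    0    1    2    3    4    5    6    7
r[n]    0    2    4    6    8   11   13   15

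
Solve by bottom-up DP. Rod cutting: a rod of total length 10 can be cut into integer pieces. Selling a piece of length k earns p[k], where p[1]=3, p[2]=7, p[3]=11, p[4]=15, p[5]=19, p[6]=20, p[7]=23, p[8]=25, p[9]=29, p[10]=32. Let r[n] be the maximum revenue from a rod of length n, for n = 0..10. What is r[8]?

30

   n    0    1    2    3    4    5    6    7    8    9   10
r[n]    0    3    7   11   15   19   22   26   30   34   38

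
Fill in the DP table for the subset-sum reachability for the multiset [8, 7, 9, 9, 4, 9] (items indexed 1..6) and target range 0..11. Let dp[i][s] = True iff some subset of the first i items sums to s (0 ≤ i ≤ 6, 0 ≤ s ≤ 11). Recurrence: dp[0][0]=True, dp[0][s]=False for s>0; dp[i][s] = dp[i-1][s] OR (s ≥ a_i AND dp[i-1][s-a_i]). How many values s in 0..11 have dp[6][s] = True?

i\s   0   1   2   3   4   5   6   7   8   9  10  11
  0   T   F   F   F   F   F   F   F   F   F   F   F
  1   T   F   F   F   F   F   F   F   T   F   F   F
  2   T   F   F   F   F   F   F   T   T   F   F   F
  3   T   F   F   F   F   F   F   T   T   T   F   F
  4   T   F   F   F   F   F   F   T   T   T   F   F
  5   T   F   F   F   T   F   F   T   T   T   F   T
  6   T   F   F   F   T   F   F   T   T   T   F   T

6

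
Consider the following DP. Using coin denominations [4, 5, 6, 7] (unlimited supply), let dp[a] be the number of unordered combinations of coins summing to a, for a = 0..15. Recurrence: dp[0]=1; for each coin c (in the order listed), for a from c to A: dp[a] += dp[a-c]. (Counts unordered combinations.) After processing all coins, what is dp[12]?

after  coin     0     1     2     3     4     5     6     7     8     9    10    11    12    13    14    15
          4     1     0     0     0     1     0     0     0     1     0     0     0     1     0     0     0
          5     1     0     0     0     1     1     0     0     1     1     1     0     1     1     1     1
          6     1     0     0     0     1     1     1     0     1     1     2     1     2     1     2     2
          7     1     0     0     0     1     1     1     1     1     1     2     2     3     2     3     3

3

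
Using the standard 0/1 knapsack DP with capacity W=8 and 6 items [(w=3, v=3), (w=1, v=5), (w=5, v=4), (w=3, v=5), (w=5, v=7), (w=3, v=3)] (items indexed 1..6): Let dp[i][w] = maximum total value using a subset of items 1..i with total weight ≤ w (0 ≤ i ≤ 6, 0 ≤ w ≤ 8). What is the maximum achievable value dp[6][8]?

i\w   0   1   2   3   4   5   6   7   8
  0   0   0   0   0   0   0   0   0   0
  1   0   0   0   3   3   3   3   3   3
  2   0   5   5   5   8   8   8   8   8
  3   0   5   5   5   8   8   9   9   9
  4   0   5   5   5  10  10  10  13  13
  5   0   5   5   5  10  10  12  13  13
  6   0   5   5   5  10  10  12  13  13

13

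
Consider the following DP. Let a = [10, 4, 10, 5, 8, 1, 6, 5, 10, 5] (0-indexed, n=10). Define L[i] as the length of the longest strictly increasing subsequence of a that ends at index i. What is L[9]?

2

   i    0    1    2    3    4    5    6    7    8    9
a[i]   10    4   10    5    8    1    6    5   10    5
L[i]    1    1    2    2    3    1    3    2    4    2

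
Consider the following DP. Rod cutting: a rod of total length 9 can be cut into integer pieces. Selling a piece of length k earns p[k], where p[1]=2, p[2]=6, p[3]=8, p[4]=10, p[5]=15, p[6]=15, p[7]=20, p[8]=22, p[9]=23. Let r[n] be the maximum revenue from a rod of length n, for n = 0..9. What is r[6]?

   n    0    1    2    3    4    5    6    7    8    9
r[n]    0    2    6    8   12   15   18   21   24   27

18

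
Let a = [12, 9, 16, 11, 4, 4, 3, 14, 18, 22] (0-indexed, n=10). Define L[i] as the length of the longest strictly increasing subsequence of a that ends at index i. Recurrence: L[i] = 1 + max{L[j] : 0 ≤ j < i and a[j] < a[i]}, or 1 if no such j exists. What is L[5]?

   i    0    1    2    3    4    5    6    7    8    9
a[i]   12    9   16   11    4    4    3   14   18   22
L[i]    1    1    2    2    1    1    1    3    4    5

1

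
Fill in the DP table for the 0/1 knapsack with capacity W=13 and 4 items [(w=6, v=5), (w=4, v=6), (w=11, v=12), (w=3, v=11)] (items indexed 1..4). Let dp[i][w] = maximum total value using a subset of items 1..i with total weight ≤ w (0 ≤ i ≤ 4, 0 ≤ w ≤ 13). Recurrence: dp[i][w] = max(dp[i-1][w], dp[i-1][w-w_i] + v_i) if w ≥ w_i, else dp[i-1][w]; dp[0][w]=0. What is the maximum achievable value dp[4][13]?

i\w   0   1   2   3   4   5   6   7   8   9  10  11  12  13
  0   0   0   0   0   0   0   0   0   0   0   0   0   0   0
  1   0   0   0   0   0   0   5   5   5   5   5   5   5   5
  2   0   0   0   0   6   6   6   6   6   6  11  11  11  11
  3   0   0   0   0   6   6   6   6   6   6  11  12  12  12
  4   0   0   0  11  11  11  11  17  17  17  17  17  17  22

22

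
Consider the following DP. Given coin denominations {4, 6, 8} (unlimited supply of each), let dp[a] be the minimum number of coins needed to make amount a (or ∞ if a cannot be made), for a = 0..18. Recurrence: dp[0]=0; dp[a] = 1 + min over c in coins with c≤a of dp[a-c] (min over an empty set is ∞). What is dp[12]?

2

 a  0  1  2  3  4  5  6  7  8  9 10 11 12 13 14 15 16 17 18
dp  0  -  -  -  1  -  1  -  1  -  2  -  2  -  2  -  2  -  3
(- denotes ∞ / unreachable)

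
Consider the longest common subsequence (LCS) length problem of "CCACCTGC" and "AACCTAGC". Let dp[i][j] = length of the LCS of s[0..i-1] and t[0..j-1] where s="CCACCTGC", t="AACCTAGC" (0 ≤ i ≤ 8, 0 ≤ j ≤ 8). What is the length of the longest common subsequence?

   ''  A  A  C  C  T  A  G  C
''  0  0  0  0  0  0  0  0  0
 C  0  0  0  1  1  1  1  1  1
 C  0  0  0  1  2  2  2  2  2
 A  0  1  1  1  2  2  3  3  3
 C  0  1  1  2  2  2  3  3  4
 C  0  1  1  2  3  3  3  3  4
 T  0  1  1  2  3  4  4  4  4
 G  0  1  1  2  3  4  4  5  5
 C  0  1  1  2  3  4  4  5  6

6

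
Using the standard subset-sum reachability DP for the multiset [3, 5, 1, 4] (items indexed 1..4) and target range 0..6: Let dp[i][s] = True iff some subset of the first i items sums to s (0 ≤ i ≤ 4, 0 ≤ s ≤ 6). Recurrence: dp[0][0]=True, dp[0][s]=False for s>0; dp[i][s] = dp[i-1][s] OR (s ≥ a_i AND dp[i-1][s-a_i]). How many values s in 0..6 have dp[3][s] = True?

6

i\s   0   1   2   3   4   5   6
  0   T   F   F   F   F   F   F
  1   T   F   F   T   F   F   F
  2   T   F   F   T   F   T   F
  3   T   T   F   T   T   T   T
  4   T   T   F   T   T   T   T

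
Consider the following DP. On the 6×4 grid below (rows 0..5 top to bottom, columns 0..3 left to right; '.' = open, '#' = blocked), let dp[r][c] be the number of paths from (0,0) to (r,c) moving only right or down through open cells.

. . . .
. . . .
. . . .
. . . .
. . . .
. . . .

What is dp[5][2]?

r\c   0   1   2   3
  0   1   1   1   1
  1   1   2   3   4
  2   1   3   6  10
  3   1   4  10  20
  4   1   5  15  35
  5   1   6  21  56

21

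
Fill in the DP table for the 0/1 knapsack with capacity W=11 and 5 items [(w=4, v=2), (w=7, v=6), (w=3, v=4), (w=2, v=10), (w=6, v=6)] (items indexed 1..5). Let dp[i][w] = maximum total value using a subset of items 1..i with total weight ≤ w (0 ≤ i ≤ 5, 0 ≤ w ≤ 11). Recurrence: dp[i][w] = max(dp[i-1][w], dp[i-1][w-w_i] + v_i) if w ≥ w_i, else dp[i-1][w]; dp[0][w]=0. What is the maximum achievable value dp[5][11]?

20

i\w   0   1   2   3   4   5   6   7   8   9  10  11
  0   0   0   0   0   0   0   0   0   0   0   0   0
  1   0   0   0   0   2   2   2   2   2   2   2   2
  2   0   0   0   0   2   2   2   6   6   6   6   8
  3   0   0   0   4   4   4   4   6   6   6  10  10
  4   0   0  10  10  10  14  14  14  14  16  16  16
  5   0   0  10  10  10  14  14  14  16  16  16  20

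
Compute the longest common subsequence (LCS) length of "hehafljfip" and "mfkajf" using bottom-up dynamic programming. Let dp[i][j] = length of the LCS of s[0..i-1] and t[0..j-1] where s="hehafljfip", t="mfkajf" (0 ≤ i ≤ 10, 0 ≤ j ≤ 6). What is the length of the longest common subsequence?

3

   ''  m  f  k  a  j  f
''  0  0  0  0  0  0  0
 h  0  0  0  0  0  0  0
 e  0  0  0  0  0  0  0
 h  0  0  0  0  0  0  0
 a  0  0  0  0  1  1  1
 f  0  0  1  1  1  1  2
 l  0  0  1  1  1  1  2
 j  0  0  1  1  1  2  2
 f  0  0  1  1  1  2  3
 i  0  0  1  1  1  2  3
 p  0  0  1  1  1  2  3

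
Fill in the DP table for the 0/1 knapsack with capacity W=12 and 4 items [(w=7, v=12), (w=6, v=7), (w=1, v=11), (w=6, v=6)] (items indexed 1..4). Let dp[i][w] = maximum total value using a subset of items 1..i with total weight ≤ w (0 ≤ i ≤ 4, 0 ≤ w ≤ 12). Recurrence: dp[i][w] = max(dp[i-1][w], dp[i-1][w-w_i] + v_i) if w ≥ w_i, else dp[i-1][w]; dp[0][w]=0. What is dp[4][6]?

i\w   0   1   2   3   4   5   6   7   8   9  10  11  12
  0   0   0   0   0   0   0   0   0   0   0   0   0   0
  1   0   0   0   0   0   0   0  12  12  12  12  12  12
  2   0   0   0   0   0   0   7  12  12  12  12  12  12
  3   0  11  11  11  11  11  11  18  23  23  23  23  23
  4   0  11  11  11  11  11  11  18  23  23  23  23  23

11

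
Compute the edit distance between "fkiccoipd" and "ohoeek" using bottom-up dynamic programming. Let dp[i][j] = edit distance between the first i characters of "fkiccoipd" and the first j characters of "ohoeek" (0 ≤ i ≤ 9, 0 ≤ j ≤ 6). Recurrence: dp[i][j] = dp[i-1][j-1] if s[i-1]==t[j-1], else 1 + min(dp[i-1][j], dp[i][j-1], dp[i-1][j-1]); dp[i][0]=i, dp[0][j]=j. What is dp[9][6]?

8

   ''  o  h  o  e  e  k
''  0  1  2  3  4  5  6
 f  1  1  2  3  4  5  6
 k  2  2  2  3  4  5  5
 i  3  3  3  3  4  5  6
 c  4  4  4  4  4  5  6
 c  5  5  5  5  5  5  6
 o  6  5  6  5  6  6  6
 i  7  6  6  6  6  7  7
 p  8  7  7  7  7  7  8
 d  9  8  8  8  8  8  8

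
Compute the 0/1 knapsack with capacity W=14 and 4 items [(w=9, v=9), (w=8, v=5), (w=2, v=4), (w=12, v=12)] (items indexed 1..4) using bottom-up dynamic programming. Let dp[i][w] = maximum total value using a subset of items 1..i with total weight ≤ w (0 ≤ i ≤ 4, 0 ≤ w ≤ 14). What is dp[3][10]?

9

i\w   0   1   2   3   4   5   6   7   8   9  10  11  12  13  14
  0   0   0   0   0   0   0   0   0   0   0   0   0   0   0   0
  1   0   0   0   0   0   0   0   0   0   9   9   9   9   9   9
  2   0   0   0   0   0   0   0   0   5   9   9   9   9   9   9
  3   0   0   4   4   4   4   4   4   5   9   9  13  13  13  13
  4   0   0   4   4   4   4   4   4   5   9   9  13  13  13  16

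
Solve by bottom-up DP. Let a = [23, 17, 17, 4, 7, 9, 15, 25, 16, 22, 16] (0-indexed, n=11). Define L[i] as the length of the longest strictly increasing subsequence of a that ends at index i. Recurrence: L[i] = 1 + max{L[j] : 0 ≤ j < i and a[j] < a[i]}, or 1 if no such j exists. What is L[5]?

   i    0    1    2    3    4    5    6    7    8    9   10
a[i]   23   17   17    4    7    9   15   25   16   22   16
L[i]    1    1    1    1    2    3    4    5    5    6    5

3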